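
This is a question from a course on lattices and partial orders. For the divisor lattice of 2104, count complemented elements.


An element a is complemented if some b has a meet b = bottom, a join b = top.
a is complemented iff gcd(a, n/a)=1, i.e. a is a unitary divisor of 2104.
Complemented elements: 1, 8, 263, 2104
Count: 4


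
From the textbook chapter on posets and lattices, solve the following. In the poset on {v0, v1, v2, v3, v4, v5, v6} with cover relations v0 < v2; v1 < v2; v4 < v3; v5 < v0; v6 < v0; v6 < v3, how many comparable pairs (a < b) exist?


A comparable pair {a,b} has a < b or b < a in the order.
Count unordered pairs where one element is strictly below the other.
Examples: {v0,v2}, {v0,v5}, {v0,v6}, {v1,v2}, ...
Total comparable pairs: 8


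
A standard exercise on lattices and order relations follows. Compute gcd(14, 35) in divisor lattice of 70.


In a divisor lattice, meet = gcd (greatest common divisor).
By Euclidean algorithm or factoring: gcd(14,35) = 7


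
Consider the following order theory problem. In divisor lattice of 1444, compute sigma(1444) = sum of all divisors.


sigma(n) = sum of divisors.
Divisors of 1444: [1, 2, 4, 19, 38, 76, 361, 722, 1444]
Sum = 2667


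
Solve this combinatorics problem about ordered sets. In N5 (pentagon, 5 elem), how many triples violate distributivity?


Distributive law: a ^ (b v c) = (a ^ b) v (a ^ c).
Check all 5^3 = 125 ordered triples (a,b,c).
  e.g. a=b, b=a, c=c: lhs=b != rhs=a
  e.g. a=b, b=c, c=a: lhs=b != rhs=a
Total violating triples: 2


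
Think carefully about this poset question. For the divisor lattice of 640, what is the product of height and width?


Height = length of longest chain minus 1; width = size of largest antichain.
A maximum chain: 1 | 5 | 10 | 20 | 40 | 80 | 160 | 320 | 640  (height 8).
A maximum antichain: {2, 5}  (width 2).
Product = 8 * 2 = 16


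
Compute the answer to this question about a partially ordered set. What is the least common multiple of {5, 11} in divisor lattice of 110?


In a divisor lattice, join = lcm (least common multiple).
Compute lcm iteratively: start with first element, then lcm(current, next).
Elements: [5, 11]
lcm(5,11) = 55
Final lcm = 55


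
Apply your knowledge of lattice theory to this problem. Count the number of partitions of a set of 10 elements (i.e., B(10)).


B(n) = number of set partitions of an n-element set.
B(n) satisfies the recurrence: B(n+1) = sum_k C(n,k)*B(k).
B(10) = 115975


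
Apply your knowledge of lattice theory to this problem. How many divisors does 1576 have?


Divisors of 1576: [1, 2, 4, 8, 197, 394, 788, 1576]
Count: 8


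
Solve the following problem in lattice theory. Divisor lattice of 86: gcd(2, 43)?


Meet=gcd.
gcd(2,43)=1


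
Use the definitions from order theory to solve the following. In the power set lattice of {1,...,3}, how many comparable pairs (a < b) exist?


A comparable pair {a,b} has a < b or b < a in the order.
Count unordered pairs where one element is strictly below the other.
Examples: {{},{1}}, {{},{2}}, {{},{3}}, {{},{1,2}}, ...
Total comparable pairs: 19


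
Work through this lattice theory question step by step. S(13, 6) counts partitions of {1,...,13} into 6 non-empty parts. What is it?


S(n,k) = k*S(n-1,k) + S(n-1,k-1).
S(12,6) = 1323652, S(12,5) = 1379400
S(13,6) = 6*1323652 + 1379400 = 7941912 + 1379400
S(13,6) = 9321312


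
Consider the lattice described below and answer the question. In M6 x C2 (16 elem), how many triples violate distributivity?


Distributive law: a ^ (b v c) = (a ^ b) v (a ^ c).
Check all 16^3 = 4096 ordered triples (a,b,c).
  e.g. a=(a1,0), b=(a2,0), c=(a3,0): lhs=(a1,0) != rhs=(0,0)
  e.g. a=(a1,0), b=(a2,0), c=(a3,1): lhs=(a1,0) != rhs=(0,0)
Total violating triples: 960


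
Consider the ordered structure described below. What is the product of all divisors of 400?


Divisors of 400: [1, 2, 4, 5, 8, 10, 16, 20, 25, 40, 50, 80, 100, 200, 400]
Product = n^(d(n)/2) = 400^(15/2)
Product = 32768000000000000000


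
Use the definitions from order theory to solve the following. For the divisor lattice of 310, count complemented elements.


An element a is complemented if some b has a meet b = bottom, a join b = top.
a is complemented iff gcd(a, n/a)=1, i.e. a is a unitary divisor of 310.
Complemented elements: 1, 2, 5, 10, 31, 62, ... (2 more)
Count: 8


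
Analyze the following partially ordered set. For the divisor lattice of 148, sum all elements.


sigma(n) = sum of divisors.
Divisors of 148: [1, 2, 4, 37, 74, 148]
Sum = 266


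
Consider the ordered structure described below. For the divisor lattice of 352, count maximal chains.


A maximal chain goes from the minimum element to a maximal element via cover relations.
Counting all min-to-max paths in the cover graph.
Total maximal chains: 6


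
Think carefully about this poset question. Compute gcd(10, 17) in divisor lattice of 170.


In a divisor lattice, meet = gcd (greatest common divisor).
By Euclidean algorithm or factoring: gcd(10,17) = 1


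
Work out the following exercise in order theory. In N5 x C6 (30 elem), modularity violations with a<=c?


Modular law: if a <= c then a v (b ^ c) = (a v b) ^ c.
Check all triples (a,b,c) with a <= c among 30 elements.
  e.g. a=(a,0), b=(c,0), c=(b,0): lhs=(a,0) != rhs=(b,0)
  e.g. a=(a,0), b=(c,1), c=(b,0): lhs=(a,0) != rhs=(b,0)
Total violating triples: 126


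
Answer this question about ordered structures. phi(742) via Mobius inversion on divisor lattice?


phi(n) = n * prod_{p|n} (1 - 1/p).
Prime divisors of 742: [2, 7, 53]
phi(742) = 742 * (1 - 1/2) * (1 - 1/7) * (1 - 1/53)
phi(742) = 312


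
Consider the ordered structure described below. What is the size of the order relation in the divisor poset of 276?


The order relation is {(a,b) : a <= b}, reflexive so it includes (a,a).
Examples: (1,1), (1,12), (1,138), (1,2), (1,23), ...
Total ordered pairs: 54


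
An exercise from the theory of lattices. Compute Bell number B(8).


B(n) = number of set partitions of an n-element set.
B(n) satisfies the recurrence: B(n+1) = sum_k C(n,k)*B(k).
B(8) = 4140


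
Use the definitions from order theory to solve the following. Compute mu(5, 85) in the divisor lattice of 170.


In a divisor lattice, mu(a,b) = mu(b/a) where mu is the classical Mobius function.
b/a = 85/5 = 17
Prime factorization of 17: primes [17]
17 is squarefree with 1 prime factor(s), so mu(17) = (-1)^1 = -1


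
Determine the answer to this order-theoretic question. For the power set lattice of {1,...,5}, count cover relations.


A cover relation a -< b holds when a < b with no c strictly between.
Cover relations:
  {} -< {1}
  {} -< {2}
  {} -< {3}
  {} -< {4}
  {} -< {5}
  {1} -< {1,2}
  {1} -< {1,3}
  {1} -< {1,4}
  ...72 more
Total: 80


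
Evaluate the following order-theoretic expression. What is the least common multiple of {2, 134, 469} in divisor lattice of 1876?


In a divisor lattice, join = lcm (least common multiple).
Compute lcm iteratively: start with first element, then lcm(current, next).
Elements: [2, 134, 469]
lcm(2,134) = 134
lcm(134,469) = 938
Final lcm = 938


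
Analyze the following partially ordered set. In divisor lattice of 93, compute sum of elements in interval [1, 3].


Interval [1,3] in divisors of 93: [1, 3]
Sum = 4


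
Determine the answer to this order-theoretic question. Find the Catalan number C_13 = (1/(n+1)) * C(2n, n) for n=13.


C(n) = C(2n, n) / (n+1).
C(26, 13) = 10400600
C(13) = 10400600 / 14 = 742900


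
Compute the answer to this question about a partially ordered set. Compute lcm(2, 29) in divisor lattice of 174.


In a divisor lattice, join = lcm (least common multiple).
gcd(2,29) = 1
lcm(2,29) = 2*29/gcd = 58/1 = 58


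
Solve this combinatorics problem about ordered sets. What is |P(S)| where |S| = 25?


Power set = 2^n.
2^25 = 33554432


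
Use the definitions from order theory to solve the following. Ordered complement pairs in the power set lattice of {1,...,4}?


Complement pair (a,b): a meet b = bottom, a join b = top.
Here: A intersect B = {} and A union B = {1,...,4}.
Pairs found: ({},{1,2,3,4}), ({1},{2,3,4}), ({2},{1,3,4}), ({3},{1,2,4}), ... (12 more)
Total ordered pairs: 16


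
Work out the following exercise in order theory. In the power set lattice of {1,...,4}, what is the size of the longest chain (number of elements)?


A chain is a totally ordered subset; we count the number of elements in a maximum chain.
Compute, for each element x, the size of the longest chain ending at x:
  {}: 1
  {1}: 2
  {2}: 2
  {3}: 2
  {4}: 2
  {1,2}: 3
  ...
A maximum chain: {} < {1} < {1,2} < {1,2,3} < {1,2,3,4}
Number of elements in the longest chain: 5


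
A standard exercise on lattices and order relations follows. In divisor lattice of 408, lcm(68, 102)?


Join=lcm.
gcd(68,102)=34
lcm=204


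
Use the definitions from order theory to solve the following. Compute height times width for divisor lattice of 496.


Height = length of longest chain minus 1; width = size of largest antichain.
A maximum chain: 1 | 31 | 62 | 124 | 248 | 496  (height 5).
A maximum antichain: {2, 31}  (width 2).
Product = 5 * 2 = 10


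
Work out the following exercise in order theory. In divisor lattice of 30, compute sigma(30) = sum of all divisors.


sigma(n) = sum of divisors.
Divisors of 30: [1, 2, 3, 5, 6, 10, 15, 30]
Sum = 72


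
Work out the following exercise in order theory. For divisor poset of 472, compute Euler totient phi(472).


phi(n) = n * prod_{p|n} (1 - 1/p).
Prime divisors of 472: [2, 59]
phi(472) = 472 * (1 - 1/2) * (1 - 1/59)
phi(472) = 232


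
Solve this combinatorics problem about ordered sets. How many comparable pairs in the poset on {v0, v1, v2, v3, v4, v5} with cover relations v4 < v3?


A comparable pair {a,b} has a < b or b < a in the order.
Count unordered pairs where one element is strictly below the other.
Examples: {v3,v4}
Total comparable pairs: 1


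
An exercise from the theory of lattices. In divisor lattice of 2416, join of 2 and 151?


In a divisor lattice, join = lcm (least common multiple).
gcd(2,151) = 1
lcm(2,151) = 2*151/gcd = 302/1 = 302


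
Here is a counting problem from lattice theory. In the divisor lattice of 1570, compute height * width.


Height = length of longest chain minus 1; width = size of largest antichain.
A maximum chain: 1 | 157 | 785 | 1570  (height 3).
A maximum antichain: {2, 5, 157}  (width 3).
Product = 3 * 3 = 9


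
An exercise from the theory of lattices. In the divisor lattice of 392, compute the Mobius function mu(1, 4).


In a divisor lattice, mu(a,b) = mu(b/a) where mu is the classical Mobius function.
b/a = 4/1 = 4
Prime factorization of 4: primes [2]
4 is not squarefree, so mu(4) = 0


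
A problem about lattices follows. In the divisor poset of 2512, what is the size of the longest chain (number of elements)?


A chain is a totally ordered subset; we count the number of elements in a maximum chain.
Compute, for each element x, the size of the longest chain ending at x:
  1: 1
  2: 2
  157: 2
  4: 3
  8: 4
  314: 3
  ...
A maximum chain: 1 < 2 < 4 < 8 < 16 < 2512
Number of elements in the longest chain: 6


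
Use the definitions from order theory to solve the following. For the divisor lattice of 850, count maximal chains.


A maximal chain goes from the minimum element to a maximal element via cover relations.
Counting all min-to-max paths in the cover graph.
Total maximal chains: 12


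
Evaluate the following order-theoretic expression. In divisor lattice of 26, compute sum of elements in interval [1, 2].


Interval [1,2] in divisors of 26: [1, 2]
Sum = 3


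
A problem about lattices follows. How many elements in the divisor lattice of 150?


Divisors of 150: [1, 2, 3, 5, 6, 10, 15, 25, 30, 50, 75, 150]
Count: 12


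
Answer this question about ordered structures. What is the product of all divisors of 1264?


Divisors of 1264: [1, 2, 4, 8, 16, 79, 158, 316, 632, 1264]
Product = n^(d(n)/2) = 1264^(10/2)
Product = 3226527490637824


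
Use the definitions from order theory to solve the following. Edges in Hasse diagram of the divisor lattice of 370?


A cover relation a -< b holds when a < b with no c strictly between.
Cover relations:
  1 -< 2
  1 -< 5
  1 -< 37
  2 -< 10
  2 -< 74
  5 -< 10
  5 -< 185
  10 -< 370
  ...4 more
Total: 12


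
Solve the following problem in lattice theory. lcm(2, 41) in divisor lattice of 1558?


Join=lcm.
gcd(2,41)=1
lcm=82


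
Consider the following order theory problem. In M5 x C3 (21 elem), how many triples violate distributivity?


Distributive law: a ^ (b v c) = (a ^ b) v (a ^ c).
Check all 21^3 = 9261 ordered triples (a,b,c).
  e.g. a=(a1,0), b=(a2,0), c=(a3,0): lhs=(a1,0) != rhs=(0,0)
  e.g. a=(a1,0), b=(a2,0), c=(a3,1): lhs=(a1,0) != rhs=(0,0)
Total violating triples: 1620


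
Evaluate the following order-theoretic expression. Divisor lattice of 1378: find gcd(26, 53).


In a divisor lattice, meet = gcd (greatest common divisor).
By Euclidean algorithm or factoring: gcd(26,53) = 1


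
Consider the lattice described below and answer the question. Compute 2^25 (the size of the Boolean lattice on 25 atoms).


Power set = 2^n.
2^25 = 33554432


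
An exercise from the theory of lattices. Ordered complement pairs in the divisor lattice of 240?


Complement pair (a,b): a meet b = bottom, a join b = top.
Here: gcd(a,b)=1 and lcm(a,b)=240, i.e. a*b=240 with a,b coprime.
Pairs found: (1,240), (3,80), (5,48), (15,16), ... (4 more)
Total ordered pairs: 8


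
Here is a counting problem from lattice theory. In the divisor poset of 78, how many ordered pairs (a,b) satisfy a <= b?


The order relation is {(a,b) : a <= b}, reflexive so it includes (a,a).
Examples: (1,1), (1,13), (1,2), (1,26), (1,3), ...
Total ordered pairs: 27


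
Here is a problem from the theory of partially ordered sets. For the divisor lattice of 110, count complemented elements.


An element a is complemented if some b has a meet b = bottom, a join b = top.
a is complemented iff gcd(a, n/a)=1, i.e. a is a unitary divisor of 110.
Complemented elements: 1, 2, 5, 10, 11, 22, ... (2 more)
Count: 8


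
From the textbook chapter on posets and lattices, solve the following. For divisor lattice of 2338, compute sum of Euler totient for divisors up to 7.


Divisors of 2338 up to 7: [1, 2, 7]
phi values: [1, 1, 6]
Sum = 8


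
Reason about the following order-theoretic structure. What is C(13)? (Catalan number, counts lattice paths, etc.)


C(n) = C(2n, n) / (n+1).
C(26, 13) = 10400600
C(13) = 10400600 / 14 = 742900


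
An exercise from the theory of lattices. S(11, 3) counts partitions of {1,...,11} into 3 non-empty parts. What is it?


S(n,k) = k*S(n-1,k) + S(n-1,k-1).
S(10,3) = 9330, S(10,2) = 511
S(11,3) = 3*9330 + 511 = 27990 + 511
S(11,3) = 28501


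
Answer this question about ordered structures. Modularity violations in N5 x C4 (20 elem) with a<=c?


Modular law: if a <= c then a v (b ^ c) = (a v b) ^ c.
Check all triples (a,b,c) with a <= c among 20 elements.
  e.g. a=(a,0), b=(c,0), c=(b,0): lhs=(a,0) != rhs=(b,0)
  e.g. a=(a,0), b=(c,1), c=(b,0): lhs=(a,0) != rhs=(b,0)
Total violating triples: 40


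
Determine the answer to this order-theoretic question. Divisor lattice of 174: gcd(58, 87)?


Meet=gcd.
gcd(58,87)=29


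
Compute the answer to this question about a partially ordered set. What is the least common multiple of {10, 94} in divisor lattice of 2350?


In a divisor lattice, join = lcm (least common multiple).
Compute lcm iteratively: start with first element, then lcm(current, next).
Elements: [10, 94]
lcm(10,94) = 470
Final lcm = 470


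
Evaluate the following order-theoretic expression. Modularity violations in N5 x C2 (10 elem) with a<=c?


Modular law: if a <= c then a v (b ^ c) = (a v b) ^ c.
Check all triples (a,b,c) with a <= c among 10 elements.
  e.g. a=(a,0), b=(c,0), c=(b,0): lhs=(a,0) != rhs=(b,0)
  e.g. a=(a,0), b=(c,1), c=(b,0): lhs=(a,0) != rhs=(b,0)
Total violating triples: 6


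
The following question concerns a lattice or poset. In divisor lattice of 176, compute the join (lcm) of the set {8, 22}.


In a divisor lattice, join = lcm (least common multiple).
Compute lcm iteratively: start with first element, then lcm(current, next).
Elements: [8, 22]
lcm(8,22) = 88
Final lcm = 88


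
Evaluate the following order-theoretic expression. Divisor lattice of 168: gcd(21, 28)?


Meet=gcd.
gcd(21,28)=7


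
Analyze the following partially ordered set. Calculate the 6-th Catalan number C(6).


C(n) = C(2n, n) / (n+1).
C(12, 6) = 924
C(6) = 924 / 7 = 132


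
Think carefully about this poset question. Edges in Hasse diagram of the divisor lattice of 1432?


A cover relation a -< b holds when a < b with no c strictly between.
Cover relations:
  1 -< 2
  1 -< 179
  2 -< 4
  2 -< 358
  4 -< 8
  4 -< 716
  8 -< 1432
  179 -< 358
  ...2 more
Total: 10


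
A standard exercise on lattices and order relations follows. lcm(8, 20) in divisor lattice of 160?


Join=lcm.
gcd(8,20)=4
lcm=40


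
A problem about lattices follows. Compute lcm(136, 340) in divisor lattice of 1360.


In a divisor lattice, join = lcm (least common multiple).
gcd(136,340) = 68
lcm(136,340) = 136*340/gcd = 46240/68 = 680


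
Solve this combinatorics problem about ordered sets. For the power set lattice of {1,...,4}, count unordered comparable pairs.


A comparable pair {a,b} has a < b or b < a in the order.
Count unordered pairs where one element is strictly below the other.
Examples: {{},{1}}, {{},{2}}, {{},{3}}, {{},{4}}, ...
Total comparable pairs: 65


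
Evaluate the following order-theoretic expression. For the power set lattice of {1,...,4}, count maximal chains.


A maximal chain goes from the minimum element to a maximal element via cover relations.
Counting all min-to-max paths in the cover graph.
Total maximal chains: 24


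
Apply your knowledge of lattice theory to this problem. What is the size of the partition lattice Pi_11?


B(n) = number of set partitions of an n-element set.
B(n) satisfies the recurrence: B(n+1) = sum_k C(n,k)*B(k).
B(11) = 678570


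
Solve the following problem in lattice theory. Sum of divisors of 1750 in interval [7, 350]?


Interval [7,350] in divisors of 1750: [7, 14, 35, 70, 175, 350]
Sum = 651


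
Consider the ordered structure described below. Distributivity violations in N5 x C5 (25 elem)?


Distributive law: a ^ (b v c) = (a ^ b) v (a ^ c).
Check all 25^3 = 15625 ordered triples (a,b,c).
  e.g. a=(b,0), b=(a,0), c=(c,0): lhs=(b,0) != rhs=(a,0)
  e.g. a=(b,0), b=(a,0), c=(c,1): lhs=(b,0) != rhs=(a,0)
Total violating triples: 250


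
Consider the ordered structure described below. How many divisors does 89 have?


Divisors of 89: [1, 89]
Count: 2


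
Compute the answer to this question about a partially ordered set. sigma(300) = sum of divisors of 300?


sigma(n) = sum of divisors.
Divisors of 300: [1, 2, 3, 4, 5, 6, 10, 12, 15, 20, 25, 30, 50, 60, 75, 100, 150, 300]
Sum = 868


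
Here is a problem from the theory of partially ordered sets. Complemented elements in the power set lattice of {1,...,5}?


An element a is complemented if some b has a meet b = bottom, a join b = top.
every subset A has complement S\A, so all elements are complemented.
Complemented elements: {}, {1}, {2}, {3}, {4}, {5}, ... (26 more)
Count: 32


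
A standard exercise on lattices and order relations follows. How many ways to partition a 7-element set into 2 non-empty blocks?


S(n,k) = k*S(n-1,k) + S(n-1,k-1).
S(6,2) = 31, S(6,1) = 1
S(7,2) = 2*31 + 1 = 62 + 1
S(7,2) = 63


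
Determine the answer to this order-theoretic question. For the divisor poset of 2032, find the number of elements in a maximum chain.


A chain is a totally ordered subset; we count the number of elements in a maximum chain.
Compute, for each element x, the size of the longest chain ending at x:
  1: 1
  2: 2
  127: 2
  4: 3
  8: 4
  254: 3
  ...
A maximum chain: 1 < 2 < 4 < 8 < 16 < 2032
Number of elements in the longest chain: 6


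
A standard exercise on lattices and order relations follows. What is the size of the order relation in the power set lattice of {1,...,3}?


The order relation is {(a,b) : a <= b}, reflexive so it includes (a,a).
Examples: ({},{}), ({},{1,2}), ({},{1,2,3}), ({},{1,3}), ({},{1}), ...
Total ordered pairs: 27


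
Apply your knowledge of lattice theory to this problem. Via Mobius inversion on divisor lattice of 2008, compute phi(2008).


phi(n) = n * prod_{p|n} (1 - 1/p).
Prime divisors of 2008: [2, 251]
phi(2008) = 2008 * (1 - 1/2) * (1 - 1/251)
phi(2008) = 1000


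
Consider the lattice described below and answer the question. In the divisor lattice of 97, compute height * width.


Height = length of longest chain minus 1; width = size of largest antichain.
A maximum chain: 1 | 97  (height 1).
A maximum antichain: {1}  (width 1).
Product = 1 * 1 = 1


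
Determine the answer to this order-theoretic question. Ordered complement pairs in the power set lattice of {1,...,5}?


Complement pair (a,b): a meet b = bottom, a join b = top.
Here: A intersect B = {} and A union B = {1,...,5}.
Pairs found: ({},{1,2,3,4,5}), ({1},{2,3,4,5}), ({2},{1,3,4,5}), ({3},{1,2,4,5}), ... (28 more)
Total ordered pairs: 32


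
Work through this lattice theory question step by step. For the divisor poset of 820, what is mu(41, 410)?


In a divisor lattice, mu(a,b) = mu(b/a) where mu is the classical Mobius function.
b/a = 410/41 = 10
Prime factorization of 10: primes [2, 5]
10 is squarefree with 2 prime factor(s), so mu(10) = (-1)^2 = 1


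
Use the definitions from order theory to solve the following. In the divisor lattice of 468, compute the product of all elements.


Divisors of 468: [1, 2, 3, 4, 6, 9, 12, 13, 18, 26, 36, 39, 52, 78, 117, 156, 234, 468]
Product = n^(d(n)/2) = 468^(18/2)
Product = 1076992496812124640903168


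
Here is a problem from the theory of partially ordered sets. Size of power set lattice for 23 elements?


Power set = 2^n.
2^23 = 8388608


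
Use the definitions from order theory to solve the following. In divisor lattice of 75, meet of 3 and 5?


In a divisor lattice, meet = gcd (greatest common divisor).
By Euclidean algorithm or factoring: gcd(3,5) = 1


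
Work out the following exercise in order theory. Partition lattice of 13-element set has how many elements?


B(n) = number of set partitions of an n-element set.
B(n) satisfies the recurrence: B(n+1) = sum_k C(n,k)*B(k).
B(13) = 27644437


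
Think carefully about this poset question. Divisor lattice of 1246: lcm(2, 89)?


Join=lcm.
gcd(2,89)=1
lcm=178


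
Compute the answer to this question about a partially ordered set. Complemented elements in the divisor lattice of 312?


An element a is complemented if some b has a meet b = bottom, a join b = top.
a is complemented iff gcd(a, n/a)=1, i.e. a is a unitary divisor of 312.
Complemented elements: 1, 3, 8, 13, 24, 39, ... (2 more)
Count: 8


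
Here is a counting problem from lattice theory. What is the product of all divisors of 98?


Divisors of 98: [1, 2, 7, 14, 49, 98]
Product = n^(d(n)/2) = 98^(6/2)
Product = 941192


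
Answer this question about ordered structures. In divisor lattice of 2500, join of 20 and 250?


In a divisor lattice, join = lcm (least common multiple).
gcd(20,250) = 10
lcm(20,250) = 20*250/gcd = 5000/10 = 500


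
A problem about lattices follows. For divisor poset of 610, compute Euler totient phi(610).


phi(n) = n * prod_{p|n} (1 - 1/p).
Prime divisors of 610: [2, 5, 61]
phi(610) = 610 * (1 - 1/2) * (1 - 1/5) * (1 - 1/61)
phi(610) = 240


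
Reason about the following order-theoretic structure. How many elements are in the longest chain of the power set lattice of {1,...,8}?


A chain is a totally ordered subset; we count the number of elements in a maximum chain.
Compute, for each element x, the size of the longest chain ending at x:
  {}: 1
  {1}: 2
  {2}: 2
  {3}: 2
  {4}: 2
  {5}: 2
  ...
A maximum chain: {} < {1} < {1,2} < {1,2,3} < {1,2,3,4} < {1,2,3,4,5} < {1,2,3,4,5,6} < {1,2,3,4,5,6,7} < {1,2,3,4,5,6,7,8}
Number of elements in the longest chain: 9


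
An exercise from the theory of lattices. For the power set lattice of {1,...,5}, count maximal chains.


A maximal chain goes from the minimum element to a maximal element via cover relations.
Counting all min-to-max paths in the cover graph.
Total maximal chains: 120


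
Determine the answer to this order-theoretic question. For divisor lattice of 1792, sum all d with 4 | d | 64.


Interval [4,64] in divisors of 1792: [4, 8, 16, 32, 64]
Sum = 124


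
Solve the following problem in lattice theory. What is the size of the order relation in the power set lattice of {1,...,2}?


The order relation is {(a,b) : a <= b}, reflexive so it includes (a,a).
Examples: ({},{}), ({},{1,2}), ({},{1}), ({},{2}), ({1,2},{1,2}), ...
Total ordered pairs: 9


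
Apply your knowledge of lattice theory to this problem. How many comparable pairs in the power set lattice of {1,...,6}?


A comparable pair {a,b} has a < b or b < a in the order.
Count unordered pairs where one element is strictly below the other.
Examples: {{},{1}}, {{},{2}}, {{},{3}}, {{},{4}}, ...
Total comparable pairs: 665


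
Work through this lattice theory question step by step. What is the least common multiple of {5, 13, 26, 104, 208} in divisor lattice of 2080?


In a divisor lattice, join = lcm (least common multiple).
Compute lcm iteratively: start with first element, then lcm(current, next).
Elements: [5, 13, 26, 104, 208]
lcm(5,13) = 65
lcm(65,26) = 130
lcm(130,104) = 520
lcm(520,208) = 1040
Final lcm = 1040


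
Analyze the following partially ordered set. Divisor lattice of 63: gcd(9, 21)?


Meet=gcd.
gcd(9,21)=3


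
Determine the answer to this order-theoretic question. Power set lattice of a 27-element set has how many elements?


Power set = 2^n.
2^27 = 134217728


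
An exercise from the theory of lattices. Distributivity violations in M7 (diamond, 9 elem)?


Distributive law: a ^ (b v c) = (a ^ b) v (a ^ c).
Check all 9^3 = 729 ordered triples (a,b,c).
  e.g. a=a1, b=a2, c=a3: lhs=a1 != rhs=0
  e.g. a=a1, b=a2, c=a4: lhs=a1 != rhs=0
Total violating triples: 210


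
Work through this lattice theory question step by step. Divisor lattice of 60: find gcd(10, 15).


In a divisor lattice, meet = gcd (greatest common divisor).
By Euclidean algorithm or factoring: gcd(10,15) = 5


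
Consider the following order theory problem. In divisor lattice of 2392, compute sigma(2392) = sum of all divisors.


sigma(n) = sum of divisors.
Divisors of 2392: [1, 2, 4, 8, 13, 23, 26, 46, 52, 92, 104, 184, 299, 598, 1196, 2392]
Sum = 5040


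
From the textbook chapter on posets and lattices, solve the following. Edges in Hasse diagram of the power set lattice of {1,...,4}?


A cover relation a -< b holds when a < b with no c strictly between.
Cover relations:
  {} -< {1}
  {} -< {2}
  {} -< {3}
  {} -< {4}
  {1} -< {1,2}
  {1} -< {1,3}
  {1} -< {1,4}
  {2} -< {1,2}
  ...24 more
Total: 32


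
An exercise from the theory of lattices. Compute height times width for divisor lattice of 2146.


Height = length of longest chain minus 1; width = size of largest antichain.
A maximum chain: 1 | 37 | 1073 | 2146  (height 3).
A maximum antichain: {2, 29, 37}  (width 3).
Product = 3 * 3 = 9


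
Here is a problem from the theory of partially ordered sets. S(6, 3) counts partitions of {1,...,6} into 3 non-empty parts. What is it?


S(n,k) = k*S(n-1,k) + S(n-1,k-1).
S(5,3) = 25, S(5,2) = 15
S(6,3) = 3*25 + 15 = 75 + 15
S(6,3) = 90


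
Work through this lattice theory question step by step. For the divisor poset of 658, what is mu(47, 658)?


In a divisor lattice, mu(a,b) = mu(b/a) where mu is the classical Mobius function.
b/a = 658/47 = 14
Prime factorization of 14: primes [2, 7]
14 is squarefree with 2 prime factor(s), so mu(14) = (-1)^2 = 1


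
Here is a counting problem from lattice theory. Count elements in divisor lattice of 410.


Divisors of 410: [1, 2, 5, 10, 41, 82, 205, 410]
Count: 8


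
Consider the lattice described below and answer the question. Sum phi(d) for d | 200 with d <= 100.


Divisors of 200 up to 100: [1, 2, 4, 5, 8, 10, 20, 25, 40, 50, 100]
phi values: [1, 1, 2, 4, 4, 4, 8, 20, 16, 20, 40]
Sum = 120


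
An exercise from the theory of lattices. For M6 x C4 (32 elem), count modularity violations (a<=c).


Modular law: if a <= c then a v (b ^ c) = (a v b) ^ c.
Check all triples (a,b,c) with a <= c among 32 elements.
This lattice is modular (diamonds M_m and their chain-products are modular).
Total violating triples: 0


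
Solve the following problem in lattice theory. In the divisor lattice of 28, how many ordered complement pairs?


Complement pair (a,b): a meet b = bottom, a join b = top.
Here: gcd(a,b)=1 and lcm(a,b)=28, i.e. a*b=28 with a,b coprime.
Pairs found: (1,28), (4,7), (7,4), (28,1)
Total ordered pairs: 4


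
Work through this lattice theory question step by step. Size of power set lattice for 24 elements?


Power set = 2^n.
2^24 = 16777216


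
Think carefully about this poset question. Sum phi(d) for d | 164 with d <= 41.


Divisors of 164 up to 41: [1, 2, 4, 41]
phi values: [1, 1, 2, 40]
Sum = 44


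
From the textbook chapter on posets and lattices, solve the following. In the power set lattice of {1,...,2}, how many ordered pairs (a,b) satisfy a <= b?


The order relation is {(a,b) : a <= b}, reflexive so it includes (a,a).
Examples: ({},{}), ({},{1,2}), ({},{1}), ({},{2}), ({1,2},{1,2}), ...
Total ordered pairs: 9


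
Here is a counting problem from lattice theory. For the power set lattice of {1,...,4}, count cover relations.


A cover relation a -< b holds when a < b with no c strictly between.
Cover relations:
  {} -< {1}
  {} -< {2}
  {} -< {3}
  {} -< {4}
  {1} -< {1,2}
  {1} -< {1,3}
  {1} -< {1,4}
  {2} -< {1,2}
  ...24 more
Total: 32


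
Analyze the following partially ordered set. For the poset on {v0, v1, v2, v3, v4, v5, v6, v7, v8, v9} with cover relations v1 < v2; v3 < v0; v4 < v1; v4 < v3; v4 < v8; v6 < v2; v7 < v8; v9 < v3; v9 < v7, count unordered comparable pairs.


A comparable pair {a,b} has a < b or b < a in the order.
Count unordered pairs where one element is strictly below the other.
Examples: {v0,v3}, {v0,v4}, {v0,v9}, {v1,v2}, ...
Total comparable pairs: 13


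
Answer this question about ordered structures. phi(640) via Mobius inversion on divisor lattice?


phi(n) = n * prod_{p|n} (1 - 1/p).
Prime divisors of 640: [2, 5]
phi(640) = 640 * (1 - 1/2) * (1 - 1/5)
phi(640) = 256


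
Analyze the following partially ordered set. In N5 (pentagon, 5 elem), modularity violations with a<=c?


Modular law: if a <= c then a v (b ^ c) = (a v b) ^ c.
Check all triples (a,b,c) with a <= c among 5 elements.
  e.g. a=a, b=c, c=b: lhs=a != rhs=b
Total violating triples: 1


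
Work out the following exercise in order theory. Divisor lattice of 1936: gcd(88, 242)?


Meet=gcd.
gcd(88,242)=22


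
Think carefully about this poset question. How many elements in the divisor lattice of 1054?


Divisors of 1054: [1, 2, 17, 31, 34, 62, 527, 1054]
Count: 8


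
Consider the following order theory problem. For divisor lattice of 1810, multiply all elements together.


Divisors of 1810: [1, 2, 5, 10, 181, 362, 905, 1810]
Product = n^(d(n)/2) = 1810^(8/2)
Product = 10732831210000


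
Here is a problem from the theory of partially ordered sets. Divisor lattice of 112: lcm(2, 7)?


Join=lcm.
gcd(2,7)=1
lcm=14


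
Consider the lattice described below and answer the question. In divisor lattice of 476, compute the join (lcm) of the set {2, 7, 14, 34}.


In a divisor lattice, join = lcm (least common multiple).
Compute lcm iteratively: start with first element, then lcm(current, next).
Elements: [2, 7, 14, 34]
lcm(2,7) = 14
lcm(14,14) = 14
lcm(14,34) = 238
Final lcm = 238


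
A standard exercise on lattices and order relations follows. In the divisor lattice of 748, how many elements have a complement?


An element a is complemented if some b has a meet b = bottom, a join b = top.
a is complemented iff gcd(a, n/a)=1, i.e. a is a unitary divisor of 748.
Complemented elements: 1, 4, 11, 17, 44, 68, ... (2 more)
Count: 8


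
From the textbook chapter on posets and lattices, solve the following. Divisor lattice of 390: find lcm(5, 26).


In a divisor lattice, join = lcm (least common multiple).
gcd(5,26) = 1
lcm(5,26) = 5*26/gcd = 130/1 = 130


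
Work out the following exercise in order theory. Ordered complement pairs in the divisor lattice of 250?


Complement pair (a,b): a meet b = bottom, a join b = top.
Here: gcd(a,b)=1 and lcm(a,b)=250, i.e. a*b=250 with a,b coprime.
Pairs found: (1,250), (2,125), (125,2), (250,1)
Total ordered pairs: 4


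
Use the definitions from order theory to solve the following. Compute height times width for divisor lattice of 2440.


Height = length of longest chain minus 1; width = size of largest antichain.
A maximum chain: 1 | 61 | 305 | 610 | 1220 | 2440  (height 5).
A maximum antichain: {4, 10, 122, 305}  (width 4).
Product = 5 * 4 = 20


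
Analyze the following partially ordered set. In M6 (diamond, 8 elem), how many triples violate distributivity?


Distributive law: a ^ (b v c) = (a ^ b) v (a ^ c).
Check all 8^3 = 512 ordered triples (a,b,c).
  e.g. a=a1, b=a2, c=a3: lhs=a1 != rhs=0
  e.g. a=a1, b=a2, c=a4: lhs=a1 != rhs=0
Total violating triples: 120


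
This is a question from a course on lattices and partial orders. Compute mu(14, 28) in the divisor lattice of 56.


In a divisor lattice, mu(a,b) = mu(b/a) where mu is the classical Mobius function.
b/a = 28/14 = 2
Prime factorization of 2: primes [2]
2 is squarefree with 1 prime factor(s), so mu(2) = (-1)^1 = -1


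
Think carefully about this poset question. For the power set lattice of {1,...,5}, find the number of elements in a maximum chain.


A chain is a totally ordered subset; we count the number of elements in a maximum chain.
Compute, for each element x, the size of the longest chain ending at x:
  {}: 1
  {1}: 2
  {2}: 2
  {3}: 2
  {4}: 2
  {5}: 2
  ...
A maximum chain: {} < {1} < {1,2} < {1,2,3} < {1,2,3,4} < {1,2,3,4,5}
Number of elements in the longest chain: 6


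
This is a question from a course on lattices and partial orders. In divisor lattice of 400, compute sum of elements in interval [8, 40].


Interval [8,40] in divisors of 400: [8, 40]
Sum = 48


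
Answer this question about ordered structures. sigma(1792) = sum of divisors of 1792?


sigma(n) = sum of divisors.
Divisors of 1792: [1, 2, 4, 7, 8, 14, 16, 28, 32, 56, 64, 112, 128, 224, 256, 448, 896, 1792]
Sum = 4088


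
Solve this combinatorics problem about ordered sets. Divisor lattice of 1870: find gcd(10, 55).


In a divisor lattice, meet = gcd (greatest common divisor).
By Euclidean algorithm or factoring: gcd(10,55) = 5


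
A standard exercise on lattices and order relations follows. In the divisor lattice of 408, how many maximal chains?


A maximal chain goes from the minimum element to a maximal element via cover relations.
Counting all min-to-max paths in the cover graph.
Total maximal chains: 20


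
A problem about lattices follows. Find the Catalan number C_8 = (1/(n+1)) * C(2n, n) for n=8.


C(n) = C(2n, n) / (n+1).
C(16, 8) = 12870
C(8) = 12870 / 9 = 1430


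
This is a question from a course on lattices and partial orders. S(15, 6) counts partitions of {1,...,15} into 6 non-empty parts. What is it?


S(n,k) = k*S(n-1,k) + S(n-1,k-1).
S(14,6) = 63436373, S(14,5) = 40075035
S(15,6) = 6*63436373 + 40075035 = 380618238 + 40075035
S(15,6) = 420693273


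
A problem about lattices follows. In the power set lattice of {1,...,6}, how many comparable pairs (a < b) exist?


A comparable pair {a,b} has a < b or b < a in the order.
Count unordered pairs where one element is strictly below the other.
Examples: {{},{1}}, {{},{2}}, {{},{3}}, {{},{4}}, ...
Total comparable pairs: 665


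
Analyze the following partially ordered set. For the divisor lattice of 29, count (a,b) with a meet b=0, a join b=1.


Complement pair (a,b): a meet b = bottom, a join b = top.
Here: gcd(a,b)=1 and lcm(a,b)=29, i.e. a*b=29 with a,b coprime.
Pairs found: (1,29), (29,1)
Total ordered pairs: 2


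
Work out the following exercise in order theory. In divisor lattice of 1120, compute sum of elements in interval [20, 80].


Interval [20,80] in divisors of 1120: [20, 40, 80]
Sum = 140


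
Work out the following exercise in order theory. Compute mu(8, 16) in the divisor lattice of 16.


In a divisor lattice, mu(a,b) = mu(b/a) where mu is the classical Mobius function.
b/a = 16/8 = 2
Prime factorization of 2: primes [2]
2 is squarefree with 1 prime factor(s), so mu(2) = (-1)^1 = -1


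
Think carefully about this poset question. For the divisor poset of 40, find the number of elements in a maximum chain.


A chain is a totally ordered subset; we count the number of elements in a maximum chain.
Compute, for each element x, the size of the longest chain ending at x:
  1: 1
  2: 2
  5: 2
  4: 3
  8: 4
  10: 3
  ...
A maximum chain: 1 < 2 < 4 < 8 < 40
Number of elements in the longest chain: 5


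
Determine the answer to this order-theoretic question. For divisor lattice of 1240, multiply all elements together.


Divisors of 1240: [1, 2, 4, 5, 8, 10, 20, 31, 40, 62, 124, 155, 248, 310, 620, 1240]
Product = n^(d(n)/2) = 1240^(16/2)
Product = 5589506702973337600000000


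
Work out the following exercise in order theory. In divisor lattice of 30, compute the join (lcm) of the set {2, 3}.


In a divisor lattice, join = lcm (least common multiple).
Compute lcm iteratively: start with first element, then lcm(current, next).
Elements: [2, 3]
lcm(2,3) = 6
Final lcm = 6


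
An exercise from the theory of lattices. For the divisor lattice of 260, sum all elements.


sigma(n) = sum of divisors.
Divisors of 260: [1, 2, 4, 5, 10, 13, 20, 26, 52, 65, 130, 260]
Sum = 588


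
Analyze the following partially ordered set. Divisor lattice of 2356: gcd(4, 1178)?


Meet=gcd.
gcd(4,1178)=2


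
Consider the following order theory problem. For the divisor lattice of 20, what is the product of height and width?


Height = length of longest chain minus 1; width = size of largest antichain.
A maximum chain: 1 | 5 | 10 | 20  (height 3).
A maximum antichain: {2, 5}  (width 2).
Product = 3 * 2 = 6


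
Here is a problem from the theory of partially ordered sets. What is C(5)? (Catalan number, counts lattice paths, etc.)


C(n) = C(2n, n) / (n+1).
C(10, 5) = 252
C(5) = 252 / 6 = 42


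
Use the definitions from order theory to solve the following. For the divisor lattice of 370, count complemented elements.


An element a is complemented if some b has a meet b = bottom, a join b = top.
a is complemented iff gcd(a, n/a)=1, i.e. a is a unitary divisor of 370.
Complemented elements: 1, 2, 5, 10, 37, 74, ... (2 more)
Count: 8


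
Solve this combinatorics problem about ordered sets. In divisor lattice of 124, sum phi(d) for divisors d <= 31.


Divisors of 124 up to 31: [1, 2, 4, 31]
phi values: [1, 1, 2, 30]
Sum = 34


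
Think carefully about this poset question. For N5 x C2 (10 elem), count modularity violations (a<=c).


Modular law: if a <= c then a v (b ^ c) = (a v b) ^ c.
Check all triples (a,b,c) with a <= c among 10 elements.
  e.g. a=(a,0), b=(c,0), c=(b,0): lhs=(a,0) != rhs=(b,0)
  e.g. a=(a,0), b=(c,1), c=(b,0): lhs=(a,0) != rhs=(b,0)
Total violating triples: 6
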